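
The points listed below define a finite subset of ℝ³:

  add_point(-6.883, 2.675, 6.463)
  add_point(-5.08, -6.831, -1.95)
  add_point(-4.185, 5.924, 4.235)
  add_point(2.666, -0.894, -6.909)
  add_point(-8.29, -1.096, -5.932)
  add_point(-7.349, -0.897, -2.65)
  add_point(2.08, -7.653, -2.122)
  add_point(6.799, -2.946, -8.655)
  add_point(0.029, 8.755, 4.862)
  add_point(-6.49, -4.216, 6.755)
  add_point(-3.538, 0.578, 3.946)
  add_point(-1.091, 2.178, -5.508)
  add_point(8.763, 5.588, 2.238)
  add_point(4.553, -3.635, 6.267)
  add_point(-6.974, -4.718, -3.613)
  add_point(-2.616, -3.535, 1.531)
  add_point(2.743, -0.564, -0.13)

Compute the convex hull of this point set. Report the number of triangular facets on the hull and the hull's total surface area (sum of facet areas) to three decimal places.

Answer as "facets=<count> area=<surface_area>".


facets=20 area=774.853

Hull vertices (12/17): indices [0, 1, 2, 4, 6, 7, 8, 9, 11, 12, 13, 14].

Area of each hull facet:
  f1: (p1, p9, p6) → 32.4348
  f2: (p1, p7, p6) → 29.8466
  f3: (p13, p9, p6) → 51.7137
  f4: (p13, p7, p12) → 73.1322
  f5: (p13, p7, p6) → 43.2500
  f6: (p13, p8, p12) → 51.8741
  f7: (p0, p9, p4) → 43.6741
  f8: (p0, p13, p9) → 38.2344
  f9: (p0, p13, p8) → 57.4825
  f10: (p11, p7, p12) → 61.8793
  f11: (p11, p8, p12) → 56.3625
  f12: (p11, p7, p4) → 34.1902
  f13: (p11, p8, p4) → 45.7756
  f14: (p14, p7, p4) → 33.2228
  f15: (p14, p1, p7) → 23.2713
  f16: (p14, p9, p4) → 20.3816
  f17: (p14, p1, p9) → 14.7966
  f18: (p2, p8, p4) → 25.1928
  f19: (p2, p0, p4) → 30.5708
  f20: (p2, p0, p8) → 7.5672
Σ area = 774.853

Euler characteristic 12−30+20 = 2 ✓


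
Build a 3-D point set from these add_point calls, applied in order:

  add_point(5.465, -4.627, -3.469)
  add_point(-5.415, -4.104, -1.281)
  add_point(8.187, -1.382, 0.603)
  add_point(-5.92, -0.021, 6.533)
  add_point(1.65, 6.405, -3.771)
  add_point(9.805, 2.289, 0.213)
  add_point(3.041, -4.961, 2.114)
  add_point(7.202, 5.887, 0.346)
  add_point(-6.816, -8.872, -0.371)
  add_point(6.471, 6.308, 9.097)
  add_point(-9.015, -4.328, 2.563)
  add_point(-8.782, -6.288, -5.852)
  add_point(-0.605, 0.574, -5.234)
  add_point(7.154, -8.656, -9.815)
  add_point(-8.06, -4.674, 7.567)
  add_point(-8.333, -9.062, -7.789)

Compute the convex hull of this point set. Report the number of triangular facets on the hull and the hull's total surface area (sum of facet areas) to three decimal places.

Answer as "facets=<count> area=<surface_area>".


Hull vertices (13/16): indices [2, 3, 4, 5, 6, 7, 8, 9, 10, 11, 13, 14, 15].

Per-facet area ½‖(b−a)×(c−a)‖:
  f1: (p15, p4, p13) → 125.8353
  f2: (p7, p13, p5) → 28.9177
  f3: (p7, p4, p13) → 59.0053
  f4: (p11, p4, p10) → 68.7267
  f5: (p11, p15, p10) → 9.9146
  f6: (p11, p15, p4) → 22.3644
  f7: (p2, p13, p5) → 22.6340
  f8: (p2, p6, p13) → 40.3505
  f9: (p8, p15, p13) → 59.0139
  f10: (p8, p6, p13) → 71.5809
  f11: (p9, p7, p5) → 19.3950
  f12: (p9, p2, p5) → 20.5578
  f13: (p9, p2, p6) → 37.2360
  f14: (p9, p7, p4) → 26.0056
  f15: (p14, p8, p6) → 47.9038
  f16: (p14, p9, p6) → 84.6892
  f17: (p14, p15, p10) → 15.3209
  f18: (p14, p8, p15) → 18.5346
  f19: (p3, p9, p4) → 85.6059
  f20: (p3, p14, p9) → 25.6026
  f21: (p3, p4, p10) → 47.1259
  f22: (p3, p14, p10) → 13.1269
Σ area = 949.447

Euler characteristic 13−33+22 = 2 ✓

facets=22 area=949.447


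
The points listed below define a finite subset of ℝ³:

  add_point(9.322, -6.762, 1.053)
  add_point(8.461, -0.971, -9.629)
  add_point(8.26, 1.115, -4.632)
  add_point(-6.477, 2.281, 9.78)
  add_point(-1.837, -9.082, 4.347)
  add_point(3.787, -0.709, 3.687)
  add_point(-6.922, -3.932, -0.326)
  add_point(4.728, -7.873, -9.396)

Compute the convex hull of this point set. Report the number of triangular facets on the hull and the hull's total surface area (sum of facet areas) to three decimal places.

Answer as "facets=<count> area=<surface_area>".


facets=12 area=631.481

Extreme-point indices: [0, 1, 2, 3, 4, 5, 6, 7] — 8 of 8 on the boundary.

Area of each hull facet:
  f1: (p1, p3, p6) → 102.5330
  f2: (p7, p1, p6) → 59.2716
  f3: (p7, p1, p0) → 43.6012
  f4: (p4, p3, p6) → 50.3822
  f5: (p4, p3, p0) → 76.6214
  f6: (p4, p7, p6) → 63.1480
  f7: (p4, p7, p0) → 67.3333
  f8: (p2, p1, p0) → 25.8143
  f9: (p2, p1, p3) → 40.3820
  f10: (p5, p3, p0) → 27.2187
  f11: (p5, p2, p0) → 37.4107
  f12: (p5, p2, p3) → 37.7644
Σ area = 631.481

Euler characteristic 8−18+12 = 2 ✓


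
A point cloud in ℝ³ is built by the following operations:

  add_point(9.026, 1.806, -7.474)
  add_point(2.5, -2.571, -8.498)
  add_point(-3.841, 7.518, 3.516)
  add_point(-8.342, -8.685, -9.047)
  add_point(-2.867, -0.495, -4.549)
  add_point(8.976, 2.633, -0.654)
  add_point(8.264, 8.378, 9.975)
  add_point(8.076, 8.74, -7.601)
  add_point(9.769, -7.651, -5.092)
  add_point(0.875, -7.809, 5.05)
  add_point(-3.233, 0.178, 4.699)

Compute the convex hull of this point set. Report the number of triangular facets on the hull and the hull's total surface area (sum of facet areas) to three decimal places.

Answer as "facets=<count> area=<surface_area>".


Points on the hull: [0, 1, 2, 3, 5, 6, 7, 8, 9, 10] (10 of 11).

Facet areas (half cross-product norm):
  f1: (p9, p8, p3) → 109.6155
  f2: (p9, p6, p8) → 124.1963
  f3: (p1, p8, p3) → 53.7277
  f4: (p1, p7, p3) → 44.3978
  f5: (p2, p7, p3) → 168.3029
  f6: (p2, p6, p7) → 106.1553
  f7: (p5, p6, p8) → 42.0117
  f8: (p5, p6, p7) → 52.9124
  f9: (p0, p1, p8) → 34.7990
  f10: (p0, p1, p7) → 24.9997
  f11: (p0, p5, p8) → 33.3344
  f12: (p0, p5, p7) → 23.9193
  f13: (p10, p9, p6) → 67.2514
  f14: (p10, p2, p6) → 51.0901
  f15: (p10, p9, p3) → 73.6512
  f16: (p10, p2, p3) → 59.6876
Σ area = 1070.052

Check V−E+F: 10 − 24 + 16 = 2.

facets=16 area=1070.052


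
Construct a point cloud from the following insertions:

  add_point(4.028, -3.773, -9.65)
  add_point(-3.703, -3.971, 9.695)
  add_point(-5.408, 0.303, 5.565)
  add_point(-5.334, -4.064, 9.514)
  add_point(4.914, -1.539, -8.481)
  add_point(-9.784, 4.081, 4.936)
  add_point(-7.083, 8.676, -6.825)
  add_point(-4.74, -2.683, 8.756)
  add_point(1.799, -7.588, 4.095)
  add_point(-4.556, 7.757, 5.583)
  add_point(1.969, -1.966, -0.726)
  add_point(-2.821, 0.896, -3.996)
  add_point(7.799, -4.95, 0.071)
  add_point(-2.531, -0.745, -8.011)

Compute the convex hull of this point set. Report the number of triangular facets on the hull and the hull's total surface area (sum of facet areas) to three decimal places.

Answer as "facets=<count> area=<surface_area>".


facets=16 area=760.850

10 of the 14 inputs are extreme points: [0, 1, 3, 4, 5, 6, 8, 9, 12, 13].

Per-facet area ½‖(b−a)×(c−a)‖:
  f1: (p9, p6, p5) → 39.7876
  f2: (p3, p9, p5) → 33.1873
  f3: (p4, p0, p12) → 12.6548
  f4: (p4, p0, p6) → 19.9579
  f5: (p4, p9, p12) → 88.1142
  f6: (p4, p9, p6) → 100.1175
  f7: (p8, p0, p12) → 39.1433
  f8: (p1, p9, p12) → 93.1634
  f9: (p1, p3, p9) → 10.2243
  f10: (p1, p8, p12) → 23.9951
  f11: (p1, p8, p3) → 5.9943
  f12: (p13, p8, p0) → 51.9219
  f13: (p13, p8, p3) → 69.9007
  f14: (p13, p0, p6) → 24.7254
  f15: (p13, p3, p5) → 80.5138
  f16: (p13, p6, p5) → 67.4480
Σ area = 760.850

Euler characteristic 10−24+16 = 2 ✓


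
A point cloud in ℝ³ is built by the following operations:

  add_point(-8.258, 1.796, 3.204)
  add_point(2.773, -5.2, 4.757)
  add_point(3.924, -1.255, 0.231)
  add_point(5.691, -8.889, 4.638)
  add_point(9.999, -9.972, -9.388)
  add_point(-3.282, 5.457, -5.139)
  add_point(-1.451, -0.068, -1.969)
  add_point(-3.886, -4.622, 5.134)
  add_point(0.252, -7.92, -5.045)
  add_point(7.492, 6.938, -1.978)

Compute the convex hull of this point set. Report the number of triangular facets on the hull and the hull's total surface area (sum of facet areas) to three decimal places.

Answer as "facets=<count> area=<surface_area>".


facets=12 area=735.359

Extreme-point indices: [0, 1, 3, 4, 5, 7, 8, 9] — 8 of 10 on the boundary.

Per-facet area ½‖(b−a)×(c−a)‖:
  f1: (p3, p9, p4) → 119.8343
  f2: (p5, p9, p0) → 56.4717
  f3: (p5, p9, p4) → 104.9589
  f4: (p1, p9, p0) → 93.9677
  f5: (p1, p7, p0) → 21.4455
  f6: (p1, p3, p9) → 31.0094
  f7: (p1, p3, p7) → 11.4593
  f8: (p8, p5, p0) → 69.9937
  f9: (p8, p5, p4) → 68.6005
  f10: (p8, p7, p0) → 44.8399
  f11: (p8, p3, p4) → 60.2227
  f12: (p8, p3, p7) → 52.5554
Σ area = 735.359

Euler: V−E+F = 8−18+12 = 2.


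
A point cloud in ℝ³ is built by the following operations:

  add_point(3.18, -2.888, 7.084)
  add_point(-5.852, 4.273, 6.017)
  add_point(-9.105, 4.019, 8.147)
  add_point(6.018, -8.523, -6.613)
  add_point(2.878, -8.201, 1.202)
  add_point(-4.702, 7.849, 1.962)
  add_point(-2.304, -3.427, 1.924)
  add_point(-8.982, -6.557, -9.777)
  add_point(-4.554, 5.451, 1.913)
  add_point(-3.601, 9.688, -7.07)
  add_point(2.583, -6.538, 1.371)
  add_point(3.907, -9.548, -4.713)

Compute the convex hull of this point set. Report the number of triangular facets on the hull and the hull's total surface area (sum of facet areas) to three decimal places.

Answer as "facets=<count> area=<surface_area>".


9 of the 12 inputs are extreme points: [0, 1, 2, 3, 4, 5, 7, 9, 11].

Per-facet area ½‖(b−a)×(c−a)‖:
  f1: (p9, p7, p2) → 142.9749
  f2: (p9, p7, p3) → 130.7846
  f3: (p4, p7, p2) → 143.7374
  f4: (p11, p7, p3) → 20.1187
  f5: (p11, p4, p3) → 7.0790
  f6: (p11, p4, p7) → 43.1245
  f7: (p0, p9, p3) → 142.4938
  f8: (p0, p4, p3) → 23.9048
  f9: (p0, p4, p2) → 52.5082
  f10: (p0, p1, p2) → 18.6745
  f11: (p5, p0, p9) → 59.7110
  f12: (p5, p0, p1) → 30.4627
  f13: (p5, p9, p2) → 20.2509
  f14: (p5, p1, p2) → 8.4761
Σ area = 844.301

Euler: V−E+F = 9−21+14 = 2.

facets=14 area=844.301


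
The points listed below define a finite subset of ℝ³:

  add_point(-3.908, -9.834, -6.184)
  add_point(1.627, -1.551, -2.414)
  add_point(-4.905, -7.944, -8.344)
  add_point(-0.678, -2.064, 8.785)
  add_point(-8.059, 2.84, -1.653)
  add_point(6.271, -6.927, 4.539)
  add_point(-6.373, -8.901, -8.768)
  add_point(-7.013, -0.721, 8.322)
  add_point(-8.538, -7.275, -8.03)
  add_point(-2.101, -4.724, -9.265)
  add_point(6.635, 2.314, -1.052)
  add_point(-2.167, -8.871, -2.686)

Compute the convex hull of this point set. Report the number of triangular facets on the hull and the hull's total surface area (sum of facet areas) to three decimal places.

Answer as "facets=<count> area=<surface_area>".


facets=16 area=668.649

Extreme-point indices: [0, 3, 4, 5, 6, 7, 8, 9, 10, 11] — 10 of 12 on the boundary.

Triangle areas on the boundary:
  f1: (p5, p3, p10) → 50.3943
  f2: (p9, p4, p8) → 40.7516
  f3: (p9, p4, p10) → 79.1581
  f4: (p9, p5, p10) → 74.2940
  f5: (p7, p4, p8) → 62.1146
  f6: (p7, p5, p3) → 18.9168
  f7: (p7, p4, p10) → 77.4435
  f8: (p7, p3, p10) → 38.2507
  f9: (p0, p9, p5) → 46.9712
  f10: (p0, p7, p8) → 48.4675
  f11: (p6, p9, p8) → 8.2933
  f12: (p6, p0, p8) → 4.5505
  f13: (p6, p0, p9) → 10.7364
  f14: (p11, p7, p5) → 77.2604
  f15: (p11, p0, p5) → 8.7946
  f16: (p11, p0, p7) → 22.2521
Σ area = 668.649

Euler characteristic 10−24+16 = 2 ✓


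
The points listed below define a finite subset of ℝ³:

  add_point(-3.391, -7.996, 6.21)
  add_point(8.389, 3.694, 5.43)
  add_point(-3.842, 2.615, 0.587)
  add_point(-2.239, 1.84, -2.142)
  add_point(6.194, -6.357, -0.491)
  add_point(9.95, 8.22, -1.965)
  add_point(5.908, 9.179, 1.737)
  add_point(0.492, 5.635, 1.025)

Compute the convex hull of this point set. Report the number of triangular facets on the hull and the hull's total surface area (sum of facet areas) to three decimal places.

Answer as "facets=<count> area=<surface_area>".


Extreme-point indices: [0, 1, 2, 3, 4, 5, 6, 7] — 8 of 8 on the boundary.

Facet areas (half cross-product norm):
  f1: (p6, p0, p2) → 64.5868
  f2: (p7, p6, p2) → 0.6819
  f3: (p3, p0, p2) → 19.3158
  f4: (p3, p4, p0) → 64.2170
  f5: (p3, p4, p5) → 77.6519
  f6: (p3, p7, p2) → 8.4657
  f7: (p3, p6, p5) → 31.8419
  f8: (p3, p7, p6) → 10.2734
  f9: (p1, p6, p0) → 55.5458
  f10: (p1, p4, p0) → 70.0809
  f11: (p1, p6, p5) → 19.6325
  f12: (p1, p4, p5) → 52.2218
Σ area = 474.516

Euler: V−E+F = 8−18+12 = 2.

facets=12 area=474.516


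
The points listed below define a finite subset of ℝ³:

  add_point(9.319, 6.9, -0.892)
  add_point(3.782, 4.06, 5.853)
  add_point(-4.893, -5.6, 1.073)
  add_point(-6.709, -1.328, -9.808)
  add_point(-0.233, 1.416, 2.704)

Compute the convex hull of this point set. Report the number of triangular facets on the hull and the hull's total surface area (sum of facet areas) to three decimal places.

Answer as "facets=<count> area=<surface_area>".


Hull vertices (5/5): indices [0, 1, 2, 3, 4].

Area of each hull facet:
  f1: (p2, p0, p3) → 109.8571
  f2: (p1, p0, p3) → 88.5024
  f3: (p1, p2, p0) → 59.6922
  f4: (p4, p2, p3) → 50.7093
  f5: (p4, p1, p3) → 19.5270
  f6: (p4, p1, p2) → 12.5833
Σ area = 340.871

Euler: V−E+F = 5−9+6 = 2.

facets=6 area=340.871


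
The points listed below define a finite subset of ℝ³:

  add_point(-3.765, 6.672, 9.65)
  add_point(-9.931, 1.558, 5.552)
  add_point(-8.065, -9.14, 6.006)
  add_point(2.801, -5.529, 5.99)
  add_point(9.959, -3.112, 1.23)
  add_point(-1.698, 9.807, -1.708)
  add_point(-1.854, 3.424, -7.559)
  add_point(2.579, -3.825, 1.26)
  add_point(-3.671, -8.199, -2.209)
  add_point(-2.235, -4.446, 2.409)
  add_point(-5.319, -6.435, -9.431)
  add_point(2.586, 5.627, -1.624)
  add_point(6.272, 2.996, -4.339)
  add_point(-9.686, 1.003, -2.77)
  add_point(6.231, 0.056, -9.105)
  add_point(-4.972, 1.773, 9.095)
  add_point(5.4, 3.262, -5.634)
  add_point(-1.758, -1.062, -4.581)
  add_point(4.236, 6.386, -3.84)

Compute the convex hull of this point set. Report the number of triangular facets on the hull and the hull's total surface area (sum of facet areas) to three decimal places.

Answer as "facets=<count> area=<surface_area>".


Hull vertices (14/19): indices [0, 1, 2, 3, 4, 5, 6, 8, 10, 12, 13, 14, 15, 18].

Facet areas (half cross-product norm):
  f1: (p0, p5, p1) → 53.0824
  f2: (p8, p10, p4) → 53.5950
  f3: (p8, p10, p2) → 23.4269
  f4: (p13, p5, p1) → 49.4449
  f5: (p13, p2, p1) → 45.3271
  f6: (p13, p10, p2) → 72.6263
  f7: (p14, p10, p4) → 74.6585
  f8: (p3, p0, p4) → 61.5538
  f9: (p3, p8, p4) → 47.6429
  f10: (p3, p8, p2) → 47.0809
  f11: (p18, p0, p4) → 95.1167
  f12: (p18, p0, p5) → 40.9297
  f13: (p6, p14, p10) → 47.0375
  f14: (p6, p13, p10) → 45.8033
  f15: (p6, p13, p5) → 40.7173
  f16: (p6, p18, p5) → 26.1968
  f17: (p6, p18, p14) → 29.9944
  f18: (p15, p3, p2) → 56.5588
  f19: (p15, p3, p0) → 24.4362
  f20: (p15, p2, p1) → 32.8642
  f21: (p15, p0, p1) → 14.8082
  f22: (p12, p14, p4) → 24.9628
  f23: (p12, p18, p4) → 12.7912
  f24: (p12, p18, p14) → 9.3255
Σ area = 1029.981

Euler characteristic 14−36+24 = 2 ✓

facets=24 area=1029.981


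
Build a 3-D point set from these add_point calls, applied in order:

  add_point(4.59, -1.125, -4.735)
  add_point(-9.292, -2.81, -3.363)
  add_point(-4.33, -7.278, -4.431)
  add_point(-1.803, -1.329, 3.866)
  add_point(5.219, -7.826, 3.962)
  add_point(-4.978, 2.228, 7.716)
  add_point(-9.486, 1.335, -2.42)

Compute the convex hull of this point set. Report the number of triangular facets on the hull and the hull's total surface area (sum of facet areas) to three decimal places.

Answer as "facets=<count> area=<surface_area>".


facets=8 area=432.214

Points on the hull: [0, 1, 2, 4, 5, 6] (6 of 7).

Area of each hull facet:
  f1: (p5, p0, p6) → 78.3030
  f2: (p5, p0, p4) → 78.7584
  f3: (p2, p0, p4) → 56.4538
  f4: (p2, p5, p4) → 87.1674
  f5: (p1, p5, p6) → 22.8551
  f6: (p1, p2, p5) → 43.1761
  f7: (p1, p0, p6) → 29.8584
  f8: (p1, p2, p0) → 35.6417
Σ area = 432.214

Check V−E+F: 6 − 12 + 8 = 2.


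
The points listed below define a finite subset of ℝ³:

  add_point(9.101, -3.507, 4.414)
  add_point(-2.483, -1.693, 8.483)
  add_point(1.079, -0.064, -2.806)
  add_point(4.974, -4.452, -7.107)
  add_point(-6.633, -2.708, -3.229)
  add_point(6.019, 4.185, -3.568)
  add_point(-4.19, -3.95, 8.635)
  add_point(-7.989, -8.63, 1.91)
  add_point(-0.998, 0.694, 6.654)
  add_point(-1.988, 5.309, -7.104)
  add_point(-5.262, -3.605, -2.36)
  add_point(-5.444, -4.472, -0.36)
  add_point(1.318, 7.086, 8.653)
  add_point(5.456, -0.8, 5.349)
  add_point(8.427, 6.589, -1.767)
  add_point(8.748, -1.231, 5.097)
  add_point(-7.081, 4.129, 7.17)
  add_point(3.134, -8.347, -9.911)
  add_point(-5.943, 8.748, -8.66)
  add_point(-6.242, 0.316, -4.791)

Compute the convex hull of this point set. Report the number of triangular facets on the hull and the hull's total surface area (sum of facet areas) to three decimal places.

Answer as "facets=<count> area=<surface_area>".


facets=20 area=1078.772

Hull vertices (12/20): indices [0, 1, 3, 4, 6, 7, 12, 14, 15, 16, 17, 18].

Triangle areas on the boundary:
  f1: (p17, p0, p7) → 121.7729
  f2: (p4, p18, p7) → 14.6549
  f3: (p4, p17, p7) → 51.6705
  f4: (p4, p17, p18) → 82.5191
  f5: (p6, p0, p7) → 61.8308
  f6: (p3, p17, p0) → 22.8095
  f7: (p15, p6, p0) → 16.4343
  f8: (p14, p12, p18) → 100.2946
  f9: (p14, p17, p18) → 134.2746
  f10: (p14, p15, p12) → 57.0061
  f11: (p14, p3, p17) → 6.1315
  f12: (p14, p15, p0) → 10.6133
  f13: (p14, p3, p0) → 65.2433
  f14: (p16, p12, p18) → 74.6049
  f15: (p16, p6, p12) → 39.2683
  f16: (p16, p18, p7) → 113.7098
  f17: (p16, p6, p7) → 38.3798
  f18: (p1, p6, p12) → 3.3449
  f19: (p1, p15, p12) → 51.1979
  f20: (p1, p15, p6) → 13.0106
Σ area = 1078.772

Euler characteristic 12−30+20 = 2 ✓


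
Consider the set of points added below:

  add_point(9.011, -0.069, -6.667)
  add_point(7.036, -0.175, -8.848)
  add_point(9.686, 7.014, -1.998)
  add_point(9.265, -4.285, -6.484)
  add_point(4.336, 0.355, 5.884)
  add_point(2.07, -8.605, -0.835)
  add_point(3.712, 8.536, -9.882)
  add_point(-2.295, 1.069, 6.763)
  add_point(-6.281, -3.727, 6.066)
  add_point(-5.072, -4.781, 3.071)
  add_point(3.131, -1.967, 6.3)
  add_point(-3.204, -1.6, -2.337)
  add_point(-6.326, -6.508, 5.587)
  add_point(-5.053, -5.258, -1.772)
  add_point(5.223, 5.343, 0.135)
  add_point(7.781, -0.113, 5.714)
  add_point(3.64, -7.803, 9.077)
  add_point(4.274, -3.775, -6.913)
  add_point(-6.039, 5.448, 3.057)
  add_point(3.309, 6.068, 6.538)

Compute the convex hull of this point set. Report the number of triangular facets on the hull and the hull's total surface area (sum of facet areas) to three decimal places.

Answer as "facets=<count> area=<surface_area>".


Points on the hull: [0, 1, 2, 3, 5, 6, 7, 8, 12, 13, 15, 16, 17, 18, 19] (15 of 20).

Triangle areas on the boundary:
  f1: (p5, p16, p12) → 47.5672
  f2: (p19, p6, p2) → 51.2888
  f3: (p13, p5, p12) → 29.9907
  f4: (p3, p5, p16) → 46.5640
  f5: (p15, p19, p2) → 38.2598
  f6: (p15, p19, p16) → 33.4256
  f7: (p15, p3, p2) → 60.5585
  f8: (p15, p3, p16) → 60.2560
  f9: (p18, p19, p6) → 78.8452
  f10: (p18, p13, p12) → 43.0604
  f11: (p18, p13, p6) → 95.2163
  f12: (p0, p6, p2) → 39.8448
  f13: (p0, p3, p2) → 10.7575
  f14: (p17, p13, p6) → 66.6704
  f15: (p17, p13, p5) → 31.8326
  f16: (p17, p3, p5) → 20.1005
  f17: (p7, p18, p19) → 25.7187
  f18: (p7, p19, p16) → 40.6159
  f19: (p1, p0, p6) → 13.2333
  f20: (p1, p0, p3) → 6.2194
  f21: (p1, p17, p6) → 19.7271
  f22: (p1, p17, p3) → 11.1053
  f23: (p8, p16, p12) → 14.9943
  f24: (p8, p7, p16) → 33.1608
  f25: (p8, p18, p12) → 6.3840
  f26: (p8, p7, p18) → 21.4219
Σ area = 946.819

Check V−E+F: 15 − 39 + 26 = 2.

facets=26 area=946.819


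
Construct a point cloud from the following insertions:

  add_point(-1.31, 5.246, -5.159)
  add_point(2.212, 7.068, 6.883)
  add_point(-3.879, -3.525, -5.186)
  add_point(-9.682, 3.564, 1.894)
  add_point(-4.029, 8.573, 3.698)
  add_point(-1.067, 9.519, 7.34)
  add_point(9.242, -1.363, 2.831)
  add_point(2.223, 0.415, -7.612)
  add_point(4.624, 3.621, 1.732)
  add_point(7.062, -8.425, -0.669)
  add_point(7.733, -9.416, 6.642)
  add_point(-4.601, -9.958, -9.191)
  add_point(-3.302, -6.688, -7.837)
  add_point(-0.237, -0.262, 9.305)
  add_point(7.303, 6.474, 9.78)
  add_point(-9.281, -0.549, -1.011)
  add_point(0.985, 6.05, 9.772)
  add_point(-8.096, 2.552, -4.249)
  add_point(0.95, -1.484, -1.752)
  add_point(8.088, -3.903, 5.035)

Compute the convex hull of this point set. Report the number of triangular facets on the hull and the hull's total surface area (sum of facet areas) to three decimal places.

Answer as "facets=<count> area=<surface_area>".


facets=24 area=1044.479

Extreme-point indices: [0, 3, 4, 5, 6, 7, 9, 10, 11, 13, 14, 15, 16, 17] — 14 of 20 on the boundary.

Facet areas (half cross-product norm):
  f1: (p15, p10, p11) → 128.0392
  f2: (p9, p10, p6) → 28.5838
  f3: (p9, p10, p11) → 41.4514
  f4: (p13, p15, p3) → 31.8089
  f5: (p13, p15, p10) → 82.6317
  f6: (p14, p10, p6) → 45.0801
  f7: (p14, p0, p5) → 60.2171
  f8: (p14, p13, p10) → 62.8714
  f9: (p4, p5, p3) → 12.2054
  f10: (p4, p0, p5) → 19.1982
  f11: (p7, p0, p11) → 37.6222
  f12: (p7, p9, p11) → 72.7768
  f13: (p7, p9, p6) → 48.1014
  f14: (p7, p14, p6) → 63.8277
  f15: (p7, p14, p0) → 55.5795
  f16: (p16, p14, p5) → 13.7474
  f17: (p16, p14, p13) → 19.7355
  f18: (p16, p5, p3) → 27.3052
  f19: (p16, p13, p3) → 40.3535
  f20: (p17, p4, p3) → 24.6848
  f21: (p17, p4, p0) → 35.1363
  f22: (p17, p15, p3) → 11.6241
  f23: (p17, p0, p11) → 51.0528
  f24: (p17, p15, p11) → 30.8450
Σ area = 1044.479

Check V−E+F: 14 − 36 + 24 = 2.


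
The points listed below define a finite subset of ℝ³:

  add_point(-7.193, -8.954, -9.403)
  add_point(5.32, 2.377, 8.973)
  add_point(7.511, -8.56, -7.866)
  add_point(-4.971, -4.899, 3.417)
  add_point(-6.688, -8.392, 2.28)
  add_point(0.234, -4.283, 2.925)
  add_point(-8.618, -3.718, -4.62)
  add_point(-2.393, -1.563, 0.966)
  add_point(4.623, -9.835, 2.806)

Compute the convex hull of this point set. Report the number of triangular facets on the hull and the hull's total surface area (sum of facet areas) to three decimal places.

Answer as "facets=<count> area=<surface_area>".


Extreme-point indices: [0, 1, 2, 3, 4, 6, 8] — 7 of 9 on the boundary.

Area of each hull facet:
  f1: (p1, p2, p6) → 157.7646
  f2: (p8, p1, p2) → 72.3114
  f3: (p0, p2, p6) → 53.1773
  f4: (p0, p8, p2) → 81.2175
  f5: (p3, p1, p6) → 49.0572
  f6: (p4, p0, p8) → 66.5902
  f7: (p4, p8, p1) → 78.1157
  f8: (p4, p3, p1) → 13.0261
  f9: (p4, p0, p6) → 30.8046
  f10: (p4, p3, p6) → 17.1504
Σ area = 619.215

Euler: V−E+F = 7−15+10 = 2.

facets=10 area=619.215


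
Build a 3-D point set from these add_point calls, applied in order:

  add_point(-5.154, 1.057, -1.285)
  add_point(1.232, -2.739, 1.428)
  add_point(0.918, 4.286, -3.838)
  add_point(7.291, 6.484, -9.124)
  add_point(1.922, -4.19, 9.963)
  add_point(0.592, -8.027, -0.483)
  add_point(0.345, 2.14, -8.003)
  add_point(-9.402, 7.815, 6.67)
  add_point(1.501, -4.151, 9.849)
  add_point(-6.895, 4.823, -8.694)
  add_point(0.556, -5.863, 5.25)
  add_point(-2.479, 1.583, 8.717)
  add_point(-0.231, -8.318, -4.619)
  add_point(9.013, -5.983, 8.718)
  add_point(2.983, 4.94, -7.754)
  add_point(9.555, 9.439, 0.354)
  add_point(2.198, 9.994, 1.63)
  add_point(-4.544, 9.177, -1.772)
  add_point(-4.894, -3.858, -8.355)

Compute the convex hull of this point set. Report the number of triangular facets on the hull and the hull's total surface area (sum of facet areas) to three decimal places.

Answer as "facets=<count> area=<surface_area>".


facets=24 area=1128.774

14 of the 19 inputs are extreme points: [3, 4, 5, 7, 8, 9, 10, 11, 12, 13, 15, 16, 17, 18].

Per-facet area ½‖(b−a)×(c−a)‖:
  f1: (p11, p15, p7) → 78.8193
  f2: (p13, p11, p15) → 107.3806
  f3: (p13, p11, p4) → 18.6123
  f4: (p13, p10, p4) → 19.2279
  f5: (p17, p9, p7) → 36.4509
  f6: (p3, p13, p15) → 87.8794
  f7: (p3, p13, p12) → 139.2971
  f8: (p3, p17, p15) → 67.6294
  f9: (p3, p17, p9) → 57.8112
  f10: (p8, p10, p7) → 41.1631
  f11: (p8, p10, p4) → 1.0072
  f12: (p8, p11, p7) → 7.8075
  f13: (p8, p11, p4) → 1.1699
  f14: (p5, p13, p12) → 13.9364
  f15: (p5, p13, p10) → 26.2902
  f16: (p16, p15, p7) → 16.0644
  f17: (p16, p17, p7) → 37.2626
  f18: (p16, p17, p15) → 17.5135
  f19: (p18, p3, p12) → 59.5228
  f20: (p18, p3, p9) → 63.3195
  f21: (p18, p9, p7) → 69.4757
  f22: (p18, p5, p12) → 12.9388
  f23: (p18, p10, p7) → 121.6420
  f24: (p18, p5, p10) → 26.5529
Σ area = 1128.774

Euler characteristic 14−36+24 = 2 ✓


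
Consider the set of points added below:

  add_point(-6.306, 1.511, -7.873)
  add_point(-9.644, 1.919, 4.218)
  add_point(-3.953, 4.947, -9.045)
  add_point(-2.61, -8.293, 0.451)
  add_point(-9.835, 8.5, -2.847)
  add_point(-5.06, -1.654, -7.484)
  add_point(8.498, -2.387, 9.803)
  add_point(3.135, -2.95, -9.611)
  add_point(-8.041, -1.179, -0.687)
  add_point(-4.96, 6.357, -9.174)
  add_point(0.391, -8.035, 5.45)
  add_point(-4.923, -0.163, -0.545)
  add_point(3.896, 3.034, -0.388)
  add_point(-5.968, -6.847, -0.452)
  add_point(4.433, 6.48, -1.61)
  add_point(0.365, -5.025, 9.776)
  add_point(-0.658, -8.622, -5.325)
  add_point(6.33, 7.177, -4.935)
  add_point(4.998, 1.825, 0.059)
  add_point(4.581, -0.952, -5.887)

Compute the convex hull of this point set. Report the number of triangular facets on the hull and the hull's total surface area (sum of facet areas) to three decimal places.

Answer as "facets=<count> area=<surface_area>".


Points on the hull: [0, 1, 3, 4, 5, 6, 7, 8, 9, 10, 13, 14, 15, 16, 17, 19] (16 of 20).

Area of each hull facet:
  f1: (p7, p16, p6) → 75.4964
  f2: (p1, p6, p4) → 86.9699
  f3: (p14, p6, p4) → 98.8008
  f4: (p14, p17, p4) → 25.9946
  f5: (p14, p17, p6) → 22.8387
  f6: (p19, p7, p6) → 19.4294
  f7: (p19, p17, p6) → 67.7498
  f8: (p19, p17, p7) → 14.9957
  f9: (p10, p16, p6) → 50.6313
  f10: (p5, p7, p16) → 30.3488
  f11: (p5, p0, p7) → 13.0194
  f12: (p9, p17, p7) → 62.3474
  f13: (p9, p0, p7) → 27.2942
  f14: (p9, p17, p4) → 48.1970
  f15: (p9, p0, p4) → 21.3673
  f16: (p15, p1, p6) → 47.7191
  f17: (p15, p10, p6) → 22.1864
  f18: (p13, p5, p16) → 28.9963
  f19: (p13, p15, p1) → 61.1718
  f20: (p13, p15, p10) → 20.3409
  f21: (p13, p5, p0) → 12.0406
  f22: (p3, p10, p16) → 13.5666
  f23: (p3, p13, p16) → 11.4612
  f24: (p3, p13, p10) → 8.3805
  f25: (p8, p0, p4) → 34.6677
  f26: (p8, p13, p0) → 22.8011
  f27: (p8, p1, p4) → 28.2117
  f28: (p8, p13, p1) → 15.2662
Σ area = 992.291

Euler: V−E+F = 16−42+28 = 2.

facets=28 area=992.291


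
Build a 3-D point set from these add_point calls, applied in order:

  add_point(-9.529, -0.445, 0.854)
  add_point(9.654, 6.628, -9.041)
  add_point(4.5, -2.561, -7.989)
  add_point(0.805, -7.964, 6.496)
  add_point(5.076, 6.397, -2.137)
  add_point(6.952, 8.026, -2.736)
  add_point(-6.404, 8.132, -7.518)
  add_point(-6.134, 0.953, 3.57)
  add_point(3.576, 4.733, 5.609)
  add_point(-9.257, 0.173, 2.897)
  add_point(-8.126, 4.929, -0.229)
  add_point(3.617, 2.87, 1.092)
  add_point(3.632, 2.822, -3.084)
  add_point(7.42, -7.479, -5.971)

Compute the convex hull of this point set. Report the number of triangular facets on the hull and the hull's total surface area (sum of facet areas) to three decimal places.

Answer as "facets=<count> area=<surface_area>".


facets=16 area=883.826

10 of the 14 inputs are extreme points: [0, 1, 2, 3, 5, 6, 8, 9, 10, 13].

Facet areas (half cross-product norm):
  f1: (p13, p3, p0) → 98.5988
  f2: (p13, p8, p1) → 108.6074
  f3: (p13, p8, p3) → 90.2410
  f4: (p10, p6, p0) → 18.4880
  f5: (p10, p8, p6) → 52.0095
  f6: (p5, p6, p1) → 49.5642
  f7: (p5, p8, p1) → 17.5972
  f8: (p5, p8, p6) → 67.9496
  f9: (p2, p6, p0) → 90.7391
  f10: (p2, p13, p0) → 47.8465
  f11: (p2, p6, p1) → 78.1748
  f12: (p2, p13, p1) → 27.7621
  f13: (p9, p10, p0) → 6.0421
  f14: (p9, p10, p8) → 37.8293
  f15: (p9, p3, p0) → 14.2270
  f16: (p9, p8, p3) → 78.1494
Σ area = 883.826

Check V−E+F: 10 − 24 + 16 = 2.


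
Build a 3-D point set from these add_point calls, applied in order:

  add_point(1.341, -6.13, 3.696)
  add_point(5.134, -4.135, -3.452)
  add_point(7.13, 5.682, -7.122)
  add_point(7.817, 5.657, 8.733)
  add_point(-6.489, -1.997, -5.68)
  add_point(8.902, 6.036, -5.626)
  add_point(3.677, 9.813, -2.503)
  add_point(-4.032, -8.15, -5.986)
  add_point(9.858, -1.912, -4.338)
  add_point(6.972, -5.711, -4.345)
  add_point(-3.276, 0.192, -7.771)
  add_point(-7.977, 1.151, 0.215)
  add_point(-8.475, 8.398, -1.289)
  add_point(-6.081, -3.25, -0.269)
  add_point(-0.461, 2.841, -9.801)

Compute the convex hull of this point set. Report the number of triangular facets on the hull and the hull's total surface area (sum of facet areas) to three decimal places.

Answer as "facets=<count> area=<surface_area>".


Points on the hull: [0, 2, 3, 4, 5, 6, 7, 8, 9, 11, 12, 13, 14] (13 of 15).

Facet areas (half cross-product norm):
  f1: (p4, p14, p12) → 49.1518
  f2: (p4, p14, p7) → 28.2293
  f3: (p5, p3, p8) → 57.4955
  f4: (p11, p3, p12) → 68.3622
  f5: (p11, p0, p3) → 88.4261
  f6: (p11, p4, p12) → 24.3091
  f7: (p11, p4, p7) → 19.0100
  f8: (p9, p3, p8) → 34.4988
  f9: (p9, p0, p3) → 70.5518
  f10: (p9, p0, p7) → 50.1129
  f11: (p9, p14, p8) → 29.4908
  f12: (p9, p14, p7) → 62.5160
  f13: (p2, p14, p8) → 36.2839
  f14: (p2, p5, p8) → 9.5021
  f15: (p6, p3, p12) → 76.3795
  f16: (p6, p5, p3) → 45.3871
  f17: (p6, p2, p5) → 8.2442
  f18: (p6, p14, p12) → 61.9570
  f19: (p6, p2, p14) → 30.2603
  f20: (p13, p0, p7) → 34.5415
  f21: (p13, p11, p7) → 12.4136
  f22: (p13, p11, p0) → 17.4540
Σ area = 914.577

Check V−E+F: 13 − 33 + 22 = 2.

facets=22 area=914.577


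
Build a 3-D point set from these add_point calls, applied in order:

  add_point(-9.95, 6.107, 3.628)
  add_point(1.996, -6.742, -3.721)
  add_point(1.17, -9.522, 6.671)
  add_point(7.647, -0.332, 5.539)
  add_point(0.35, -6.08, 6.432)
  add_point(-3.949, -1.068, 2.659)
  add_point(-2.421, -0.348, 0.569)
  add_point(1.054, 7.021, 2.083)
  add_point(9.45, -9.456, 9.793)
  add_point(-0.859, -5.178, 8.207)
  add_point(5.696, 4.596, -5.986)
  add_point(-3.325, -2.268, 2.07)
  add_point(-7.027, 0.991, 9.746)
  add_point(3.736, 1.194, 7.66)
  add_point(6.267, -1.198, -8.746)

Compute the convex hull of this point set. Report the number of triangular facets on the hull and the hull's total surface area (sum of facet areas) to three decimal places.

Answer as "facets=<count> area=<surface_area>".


facets=18 area=846.976

11 of the 15 inputs are extreme points: [0, 1, 2, 3, 7, 8, 10, 11, 12, 13, 14].

Per-facet area ½‖(b−a)×(c−a)‖:
  f1: (p1, p14, p0) → 81.5125
  f2: (p1, p14, p8) → 62.4781
  f3: (p12, p7, p0) → 46.4848
  f4: (p10, p7, p0) → 43.9941
  f5: (p10, p14, p0) → 55.0879
  f6: (p13, p12, p8) → 61.4355
  f7: (p13, p12, p7) → 45.9058
  f8: (p11, p1, p0) → 26.7015
  f9: (p2, p1, p8) → 46.0145
  f10: (p2, p12, p8) → 53.2495
  f11: (p2, p11, p1) → 41.2649
  f12: (p2, p12, p0) → 50.0771
  f13: (p2, p11, p0) → 31.6112
  f14: (p3, p10, p7) → 49.2660
  f15: (p3, p13, p7) → 19.6301
  f16: (p3, p13, p8) → 23.2977
  f17: (p3, p14, p8) → 68.1123
  f18: (p3, p10, p14) → 40.8526
Σ area = 846.976

Euler: V−E+F = 11−27+18 = 2.


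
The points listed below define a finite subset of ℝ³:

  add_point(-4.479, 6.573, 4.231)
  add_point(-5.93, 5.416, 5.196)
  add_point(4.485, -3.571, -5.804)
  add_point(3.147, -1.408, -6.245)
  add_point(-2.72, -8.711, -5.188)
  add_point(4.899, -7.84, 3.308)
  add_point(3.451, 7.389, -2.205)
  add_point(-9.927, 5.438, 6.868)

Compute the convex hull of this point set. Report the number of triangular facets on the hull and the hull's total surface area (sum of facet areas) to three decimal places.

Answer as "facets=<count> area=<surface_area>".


8 of the 8 inputs are extreme points: [0, 1, 2, 3, 4, 5, 6, 7].

Triangle areas on the boundary:
  f1: (p4, p5, p7) → 110.0967
  f2: (p2, p6, p5) → 57.8736
  f3: (p2, p4, p5) → 42.9517
  f4: (p0, p6, p7) → 7.8673
  f5: (p0, p6, p5) → 81.2854
  f6: (p3, p6, p7) → 78.4673
  f7: (p3, p4, p7) → 90.8186
  f8: (p3, p2, p6) → 9.2393
  f9: (p3, p2, p4) → 11.4173
  f10: (p1, p5, p7) → 29.0820
  f11: (p1, p0, p7) → 2.6247
  f12: (p1, p0, p5) → 17.9769
Σ area = 539.701

Check V−E+F: 8 − 18 + 12 = 2.

facets=12 area=539.701


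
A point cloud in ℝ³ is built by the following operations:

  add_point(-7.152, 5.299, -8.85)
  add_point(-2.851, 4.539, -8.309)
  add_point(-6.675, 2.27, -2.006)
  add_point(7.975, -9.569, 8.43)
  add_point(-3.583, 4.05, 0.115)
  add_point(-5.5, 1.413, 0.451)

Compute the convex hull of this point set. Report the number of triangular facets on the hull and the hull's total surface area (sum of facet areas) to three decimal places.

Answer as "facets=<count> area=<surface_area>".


Points on the hull: [0, 1, 2, 3, 4, 5] (6 of 6).

Facet areas (half cross-product norm):
  f1: (p1, p3, p0) → 42.2823
  f2: (p2, p3, p0) → 57.0554
  f3: (p4, p1, p0) → 18.6167
  f4: (p4, p2, p0) → 14.6336
  f5: (p4, p1, p3) → 76.1444
  f6: (p5, p2, p3) → 15.5796
  f7: (p5, p4, p3) → 31.2089
  f8: (p5, p4, p2) → 4.6602
Σ area = 260.181

Check V−E+F: 6 − 12 + 8 = 2.

facets=8 area=260.181


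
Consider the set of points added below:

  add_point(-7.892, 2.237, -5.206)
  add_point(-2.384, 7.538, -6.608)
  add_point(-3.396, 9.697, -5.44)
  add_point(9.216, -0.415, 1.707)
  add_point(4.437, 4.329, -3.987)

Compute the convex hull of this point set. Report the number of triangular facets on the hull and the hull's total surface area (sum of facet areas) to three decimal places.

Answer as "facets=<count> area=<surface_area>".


facets=6 area=196.182

Points on the hull: [0, 1, 2, 3, 4] (5 of 5).

Facet areas (half cross-product norm):
  f1: (p2, p3, p0) → 76.3230
  f2: (p1, p2, p0) → 10.0984
  f3: (p4, p3, p0) → 47.8219
  f4: (p4, p1, p0) → 29.8424
  f5: (p4, p2, p3) → 22.9719
  f6: (p4, p1, p2) → 9.1245
Σ area = 196.182

Check V−E+F: 5 − 9 + 6 = 2.


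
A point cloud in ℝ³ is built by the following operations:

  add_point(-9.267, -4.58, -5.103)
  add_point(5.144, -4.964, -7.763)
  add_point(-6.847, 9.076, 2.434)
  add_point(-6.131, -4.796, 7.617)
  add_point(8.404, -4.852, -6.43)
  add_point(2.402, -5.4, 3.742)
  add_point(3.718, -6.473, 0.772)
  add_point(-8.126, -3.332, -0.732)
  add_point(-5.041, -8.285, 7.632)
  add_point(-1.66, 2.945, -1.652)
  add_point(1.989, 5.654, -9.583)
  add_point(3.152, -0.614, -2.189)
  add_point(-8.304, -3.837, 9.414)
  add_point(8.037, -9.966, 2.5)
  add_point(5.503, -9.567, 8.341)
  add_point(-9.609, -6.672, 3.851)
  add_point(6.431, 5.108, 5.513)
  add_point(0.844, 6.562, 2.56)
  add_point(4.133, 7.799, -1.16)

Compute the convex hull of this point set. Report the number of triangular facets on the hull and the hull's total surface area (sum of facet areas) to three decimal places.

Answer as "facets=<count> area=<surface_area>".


Hull vertices (12/19): indices [0, 1, 2, 4, 8, 10, 12, 13, 14, 15, 16, 18].

Per-facet area ½‖(b−a)×(c−a)‖:
  f1: (p0, p2, p15) → 70.0785
  f2: (p0, p13, p15) → 82.6298
  f3: (p12, p2, p15) → 47.0451
  f4: (p8, p13, p15) → 37.7731
  f5: (p8, p12, p15) → 16.0762
  f6: (p1, p13, p4) → 17.4205
  f7: (p1, p0, p13) → 85.9426
  f8: (p10, p0, p2) → 105.9618
  f9: (p10, p18, p2) → 51.8134
  f10: (p10, p1, p0) → 79.1847
  f11: (p10, p18, p4) → 56.1804
  f12: (p10, p1, p4) → 18.9202
  f13: (p16, p13, p4) → 75.6140
  f14: (p16, p18, p4) → 54.0383
  f15: (p16, p12, p2) → 101.2434
  f16: (p16, p18, p2) → 43.8353
  f17: (p14, p8, p13) → 31.9330
  f18: (p14, p16, p13) → 47.3171
  f19: (p14, p8, p12) → 23.9771
  f20: (p14, p16, p12) → 106.8945
Σ area = 1153.879

Check V−E+F: 12 − 30 + 20 = 2.

facets=20 area=1153.879


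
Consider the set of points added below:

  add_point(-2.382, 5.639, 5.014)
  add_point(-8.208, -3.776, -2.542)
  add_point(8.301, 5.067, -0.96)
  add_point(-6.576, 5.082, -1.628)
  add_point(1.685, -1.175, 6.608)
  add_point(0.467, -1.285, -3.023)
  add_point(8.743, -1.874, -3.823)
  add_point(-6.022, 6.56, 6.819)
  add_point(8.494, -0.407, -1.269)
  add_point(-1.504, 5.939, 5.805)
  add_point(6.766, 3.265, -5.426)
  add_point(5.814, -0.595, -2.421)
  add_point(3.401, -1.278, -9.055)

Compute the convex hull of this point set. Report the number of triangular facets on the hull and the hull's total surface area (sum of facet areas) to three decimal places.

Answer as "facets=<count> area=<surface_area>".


facets=16 area=595.279

10 of the 13 inputs are extreme points: [1, 2, 3, 4, 6, 7, 8, 9, 10, 12].

Per-facet area ½‖(b−a)×(c−a)‖:
  f1: (p12, p6, p1) → 49.0437
  f2: (p4, p6, p1) → 85.4649
  f3: (p4, p7, p1) → 69.8729
  f4: (p3, p7, p1) → 37.3523
  f5: (p3, p12, p1) → 58.7386
  f6: (p9, p4, p7) → 15.9392
  f7: (p8, p4, p6) → 11.4498
  f8: (p2, p3, p7) → 63.6085
  f9: (p2, p9, p7) → 10.4987
  f10: (p2, p8, p6) → 6.7884
  f11: (p2, p9, p4) → 43.9784
  f12: (p2, p8, p4) → 28.6374
  f13: (p10, p3, p12) → 45.5834
  f14: (p10, p2, p3) → 35.3578
  f15: (p10, p12, p6) → 18.4795
  f16: (p10, p2, p6) → 14.4858
Σ area = 595.279

Euler: V−E+F = 10−24+16 = 2.


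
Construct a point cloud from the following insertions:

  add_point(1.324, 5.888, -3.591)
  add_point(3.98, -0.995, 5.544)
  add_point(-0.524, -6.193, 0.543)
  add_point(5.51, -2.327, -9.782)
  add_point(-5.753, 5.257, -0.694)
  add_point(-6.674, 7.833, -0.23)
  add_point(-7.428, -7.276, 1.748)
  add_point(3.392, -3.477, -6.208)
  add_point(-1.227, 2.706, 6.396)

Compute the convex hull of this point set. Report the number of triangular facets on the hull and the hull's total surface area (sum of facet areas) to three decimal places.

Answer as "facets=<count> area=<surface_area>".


facets=10 area=518.549

Points on the hull: [0, 1, 2, 3, 5, 6, 8] (7 of 9).

Triangle areas on the boundary:
  f1: (p5, p3, p6) → 126.5763
  f2: (p8, p5, p6) → 62.7850
  f3: (p1, p8, p6) → 40.4937
  f4: (p2, p3, p6) → 33.7137
  f5: (p2, p1, p6) → 25.9534
  f6: (p2, p1, p3) → 53.3946
  f7: (p0, p8, p5) → 41.5813
  f8: (p0, p1, p8) → 34.3998
  f9: (p0, p5, p3) → 34.6850
  f10: (p0, p1, p3) → 64.9657
Σ area = 518.549

Euler: V−E+F = 7−15+10 = 2.


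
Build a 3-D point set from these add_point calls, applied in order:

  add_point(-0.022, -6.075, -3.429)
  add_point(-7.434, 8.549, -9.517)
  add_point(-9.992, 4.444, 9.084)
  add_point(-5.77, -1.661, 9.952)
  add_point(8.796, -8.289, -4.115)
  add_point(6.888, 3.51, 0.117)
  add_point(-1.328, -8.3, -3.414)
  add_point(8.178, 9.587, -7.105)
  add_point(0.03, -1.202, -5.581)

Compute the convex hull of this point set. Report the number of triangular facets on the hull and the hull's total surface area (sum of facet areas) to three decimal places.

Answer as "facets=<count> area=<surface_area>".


facets=10 area=984.509

Hull vertices (7/9): indices [1, 2, 3, 4, 5, 6, 7].

Facet areas (half cross-product norm):
  f1: (p1, p7, p2) → 152.1349
  f2: (p1, p7, p4) → 143.5467
  f3: (p6, p1, p2) → 161.6208
  f4: (p6, p1, p4) → 91.6829
  f5: (p5, p7, p2) → 81.6949
  f6: (p5, p7, p4) → 57.2141
  f7: (p3, p5, p2) → 62.5824
  f8: (p3, p5, p4) → 106.7538
  f9: (p3, p6, p2) → 53.0742
  f10: (p3, p6, p4) → 74.2041
Σ area = 984.509

Euler characteristic 7−15+10 = 2 ✓


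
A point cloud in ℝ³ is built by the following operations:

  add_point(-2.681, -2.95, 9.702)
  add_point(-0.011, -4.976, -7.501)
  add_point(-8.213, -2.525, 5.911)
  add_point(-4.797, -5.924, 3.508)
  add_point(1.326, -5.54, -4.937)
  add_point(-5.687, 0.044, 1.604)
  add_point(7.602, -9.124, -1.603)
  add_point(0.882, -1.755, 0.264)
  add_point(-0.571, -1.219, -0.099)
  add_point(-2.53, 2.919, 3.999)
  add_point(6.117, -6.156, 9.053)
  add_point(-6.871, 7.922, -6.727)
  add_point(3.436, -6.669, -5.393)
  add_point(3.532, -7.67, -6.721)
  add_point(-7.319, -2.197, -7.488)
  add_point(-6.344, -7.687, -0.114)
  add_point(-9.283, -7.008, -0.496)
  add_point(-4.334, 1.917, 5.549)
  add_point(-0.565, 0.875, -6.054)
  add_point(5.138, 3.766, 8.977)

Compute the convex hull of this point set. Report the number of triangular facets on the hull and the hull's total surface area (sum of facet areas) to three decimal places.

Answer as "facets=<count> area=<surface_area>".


facets=22 area=907.077

Hull vertices (13/20): indices [0, 1, 2, 6, 10, 11, 13, 14, 15, 16, 17, 18, 19].

Per-facet area ½‖(b−a)×(c−a)‖:
  f1: (p10, p0, p16) → 56.9538
  f2: (p10, p19, p6) → 53.5664
  f3: (p10, p19, p0) → 42.2150
  f4: (p2, p11, p16) → 62.8301
  f5: (p2, p0, p16) → 22.4263
  f6: (p14, p11, p16) → 38.3167
  f7: (p14, p1, p11) → 37.7133
  f8: (p18, p1, p11) → 18.5640
  f9: (p18, p19, p6) → 103.2059
  f10: (p18, p19, p11) → 76.3545
  f11: (p15, p10, p16) → 13.2888
  f12: (p15, p10, p6) → 75.9803
  f13: (p17, p19, p11) → 65.6470
  f14: (p17, p2, p11) → 39.6598
  f15: (p17, p19, p0) → 32.1856
  f16: (p17, p2, p0) → 17.6433
  f17: (p13, p18, p6) → 29.1115
  f18: (p13, p18, p1) → 10.8696
  f19: (p13, p15, p6) → 39.6709
  f20: (p13, p15, p16) → 12.2832
  f21: (p13, p14, p16) → 52.7869
  f22: (p13, p14, p1) → 5.8037
Σ area = 907.077

Check V−E+F: 13 − 33 + 22 = 2.
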